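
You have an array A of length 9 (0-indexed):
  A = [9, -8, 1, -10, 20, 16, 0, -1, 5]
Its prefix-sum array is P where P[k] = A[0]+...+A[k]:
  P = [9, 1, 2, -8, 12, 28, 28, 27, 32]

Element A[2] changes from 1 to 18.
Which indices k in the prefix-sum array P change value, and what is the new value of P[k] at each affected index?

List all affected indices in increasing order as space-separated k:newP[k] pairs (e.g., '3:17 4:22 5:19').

Answer: 2:19 3:9 4:29 5:45 6:45 7:44 8:49

Derivation:
P[k] = A[0] + ... + A[k]
P[k] includes A[2] iff k >= 2
Affected indices: 2, 3, ..., 8; delta = 17
  P[2]: 2 + 17 = 19
  P[3]: -8 + 17 = 9
  P[4]: 12 + 17 = 29
  P[5]: 28 + 17 = 45
  P[6]: 28 + 17 = 45
  P[7]: 27 + 17 = 44
  P[8]: 32 + 17 = 49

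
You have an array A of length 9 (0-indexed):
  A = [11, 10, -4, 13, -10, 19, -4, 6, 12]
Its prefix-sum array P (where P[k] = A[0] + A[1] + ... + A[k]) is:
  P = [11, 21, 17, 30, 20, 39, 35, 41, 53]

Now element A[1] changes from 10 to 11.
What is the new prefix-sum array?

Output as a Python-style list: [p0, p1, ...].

Change: A[1] 10 -> 11, delta = 1
P[k] for k < 1: unchanged (A[1] not included)
P[k] for k >= 1: shift by delta = 1
  P[0] = 11 + 0 = 11
  P[1] = 21 + 1 = 22
  P[2] = 17 + 1 = 18
  P[3] = 30 + 1 = 31
  P[4] = 20 + 1 = 21
  P[5] = 39 + 1 = 40
  P[6] = 35 + 1 = 36
  P[7] = 41 + 1 = 42
  P[8] = 53 + 1 = 54

Answer: [11, 22, 18, 31, 21, 40, 36, 42, 54]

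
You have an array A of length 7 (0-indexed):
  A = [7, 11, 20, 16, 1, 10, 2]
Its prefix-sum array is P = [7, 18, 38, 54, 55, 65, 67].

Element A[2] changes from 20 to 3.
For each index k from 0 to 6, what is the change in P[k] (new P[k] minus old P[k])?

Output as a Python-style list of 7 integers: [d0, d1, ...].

Element change: A[2] 20 -> 3, delta = -17
For k < 2: P[k] unchanged, delta_P[k] = 0
For k >= 2: P[k] shifts by exactly -17
Delta array: [0, 0, -17, -17, -17, -17, -17]

Answer: [0, 0, -17, -17, -17, -17, -17]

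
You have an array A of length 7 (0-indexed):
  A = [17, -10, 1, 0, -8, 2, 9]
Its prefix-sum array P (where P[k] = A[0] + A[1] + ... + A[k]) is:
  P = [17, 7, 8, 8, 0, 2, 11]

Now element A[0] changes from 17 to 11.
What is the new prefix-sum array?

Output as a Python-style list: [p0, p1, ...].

Answer: [11, 1, 2, 2, -6, -4, 5]

Derivation:
Change: A[0] 17 -> 11, delta = -6
P[k] for k < 0: unchanged (A[0] not included)
P[k] for k >= 0: shift by delta = -6
  P[0] = 17 + -6 = 11
  P[1] = 7 + -6 = 1
  P[2] = 8 + -6 = 2
  P[3] = 8 + -6 = 2
  P[4] = 0 + -6 = -6
  P[5] = 2 + -6 = -4
  P[6] = 11 + -6 = 5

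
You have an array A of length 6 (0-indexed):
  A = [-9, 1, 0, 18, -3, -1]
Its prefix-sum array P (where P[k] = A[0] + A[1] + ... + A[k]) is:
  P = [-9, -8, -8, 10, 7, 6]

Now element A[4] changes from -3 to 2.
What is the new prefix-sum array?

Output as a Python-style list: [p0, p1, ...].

Change: A[4] -3 -> 2, delta = 5
P[k] for k < 4: unchanged (A[4] not included)
P[k] for k >= 4: shift by delta = 5
  P[0] = -9 + 0 = -9
  P[1] = -8 + 0 = -8
  P[2] = -8 + 0 = -8
  P[3] = 10 + 0 = 10
  P[4] = 7 + 5 = 12
  P[5] = 6 + 5 = 11

Answer: [-9, -8, -8, 10, 12, 11]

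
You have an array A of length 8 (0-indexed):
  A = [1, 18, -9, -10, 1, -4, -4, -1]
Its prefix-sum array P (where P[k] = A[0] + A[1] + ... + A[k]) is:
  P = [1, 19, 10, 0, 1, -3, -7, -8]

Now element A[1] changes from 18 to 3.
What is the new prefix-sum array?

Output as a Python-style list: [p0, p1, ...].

Answer: [1, 4, -5, -15, -14, -18, -22, -23]

Derivation:
Change: A[1] 18 -> 3, delta = -15
P[k] for k < 1: unchanged (A[1] not included)
P[k] for k >= 1: shift by delta = -15
  P[0] = 1 + 0 = 1
  P[1] = 19 + -15 = 4
  P[2] = 10 + -15 = -5
  P[3] = 0 + -15 = -15
  P[4] = 1 + -15 = -14
  P[5] = -3 + -15 = -18
  P[6] = -7 + -15 = -22
  P[7] = -8 + -15 = -23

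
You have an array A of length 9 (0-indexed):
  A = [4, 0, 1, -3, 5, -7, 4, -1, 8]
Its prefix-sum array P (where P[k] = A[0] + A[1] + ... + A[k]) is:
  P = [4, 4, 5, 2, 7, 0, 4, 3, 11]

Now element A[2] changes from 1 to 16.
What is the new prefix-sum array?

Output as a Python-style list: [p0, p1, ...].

Change: A[2] 1 -> 16, delta = 15
P[k] for k < 2: unchanged (A[2] not included)
P[k] for k >= 2: shift by delta = 15
  P[0] = 4 + 0 = 4
  P[1] = 4 + 0 = 4
  P[2] = 5 + 15 = 20
  P[3] = 2 + 15 = 17
  P[4] = 7 + 15 = 22
  P[5] = 0 + 15 = 15
  P[6] = 4 + 15 = 19
  P[7] = 3 + 15 = 18
  P[8] = 11 + 15 = 26

Answer: [4, 4, 20, 17, 22, 15, 19, 18, 26]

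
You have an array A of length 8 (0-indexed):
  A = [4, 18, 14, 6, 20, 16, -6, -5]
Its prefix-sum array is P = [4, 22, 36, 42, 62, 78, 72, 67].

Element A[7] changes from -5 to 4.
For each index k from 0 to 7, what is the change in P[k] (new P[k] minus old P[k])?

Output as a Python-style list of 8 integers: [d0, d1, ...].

Answer: [0, 0, 0, 0, 0, 0, 0, 9]

Derivation:
Element change: A[7] -5 -> 4, delta = 9
For k < 7: P[k] unchanged, delta_P[k] = 0
For k >= 7: P[k] shifts by exactly 9
Delta array: [0, 0, 0, 0, 0, 0, 0, 9]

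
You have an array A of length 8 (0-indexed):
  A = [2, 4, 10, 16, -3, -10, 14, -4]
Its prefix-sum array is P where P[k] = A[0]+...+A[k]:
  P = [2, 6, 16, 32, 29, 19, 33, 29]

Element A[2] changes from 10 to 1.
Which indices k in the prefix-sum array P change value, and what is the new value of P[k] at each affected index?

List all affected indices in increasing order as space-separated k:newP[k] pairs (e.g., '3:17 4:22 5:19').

Answer: 2:7 3:23 4:20 5:10 6:24 7:20

Derivation:
P[k] = A[0] + ... + A[k]
P[k] includes A[2] iff k >= 2
Affected indices: 2, 3, ..., 7; delta = -9
  P[2]: 16 + -9 = 7
  P[3]: 32 + -9 = 23
  P[4]: 29 + -9 = 20
  P[5]: 19 + -9 = 10
  P[6]: 33 + -9 = 24
  P[7]: 29 + -9 = 20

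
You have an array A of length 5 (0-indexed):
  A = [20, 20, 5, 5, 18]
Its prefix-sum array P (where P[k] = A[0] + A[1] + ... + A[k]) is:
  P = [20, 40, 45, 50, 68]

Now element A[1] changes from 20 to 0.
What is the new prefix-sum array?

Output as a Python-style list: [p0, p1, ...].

Answer: [20, 20, 25, 30, 48]

Derivation:
Change: A[1] 20 -> 0, delta = -20
P[k] for k < 1: unchanged (A[1] not included)
P[k] for k >= 1: shift by delta = -20
  P[0] = 20 + 0 = 20
  P[1] = 40 + -20 = 20
  P[2] = 45 + -20 = 25
  P[3] = 50 + -20 = 30
  P[4] = 68 + -20 = 48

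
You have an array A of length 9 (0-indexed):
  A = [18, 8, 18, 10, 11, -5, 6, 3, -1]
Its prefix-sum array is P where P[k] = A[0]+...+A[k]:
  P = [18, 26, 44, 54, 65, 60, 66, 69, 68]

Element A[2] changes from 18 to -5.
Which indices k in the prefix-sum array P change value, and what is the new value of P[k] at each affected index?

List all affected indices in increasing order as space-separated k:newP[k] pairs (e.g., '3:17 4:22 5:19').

P[k] = A[0] + ... + A[k]
P[k] includes A[2] iff k >= 2
Affected indices: 2, 3, ..., 8; delta = -23
  P[2]: 44 + -23 = 21
  P[3]: 54 + -23 = 31
  P[4]: 65 + -23 = 42
  P[5]: 60 + -23 = 37
  P[6]: 66 + -23 = 43
  P[7]: 69 + -23 = 46
  P[8]: 68 + -23 = 45

Answer: 2:21 3:31 4:42 5:37 6:43 7:46 8:45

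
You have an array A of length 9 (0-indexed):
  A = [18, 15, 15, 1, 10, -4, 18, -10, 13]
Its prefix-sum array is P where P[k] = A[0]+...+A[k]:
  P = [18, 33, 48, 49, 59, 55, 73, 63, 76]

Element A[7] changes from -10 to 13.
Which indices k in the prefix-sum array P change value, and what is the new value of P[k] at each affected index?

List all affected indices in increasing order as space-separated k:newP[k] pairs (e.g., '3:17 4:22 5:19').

P[k] = A[0] + ... + A[k]
P[k] includes A[7] iff k >= 7
Affected indices: 7, 8, ..., 8; delta = 23
  P[7]: 63 + 23 = 86
  P[8]: 76 + 23 = 99

Answer: 7:86 8:99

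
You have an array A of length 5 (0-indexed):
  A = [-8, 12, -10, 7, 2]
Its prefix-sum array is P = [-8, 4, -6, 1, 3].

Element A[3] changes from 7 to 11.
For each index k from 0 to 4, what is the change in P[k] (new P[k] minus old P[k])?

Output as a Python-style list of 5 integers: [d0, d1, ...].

Answer: [0, 0, 0, 4, 4]

Derivation:
Element change: A[3] 7 -> 11, delta = 4
For k < 3: P[k] unchanged, delta_P[k] = 0
For k >= 3: P[k] shifts by exactly 4
Delta array: [0, 0, 0, 4, 4]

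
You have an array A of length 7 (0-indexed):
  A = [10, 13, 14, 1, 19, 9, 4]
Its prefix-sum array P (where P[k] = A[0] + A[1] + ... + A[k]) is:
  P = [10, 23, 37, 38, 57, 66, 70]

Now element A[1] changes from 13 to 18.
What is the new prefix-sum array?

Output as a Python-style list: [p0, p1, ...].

Change: A[1] 13 -> 18, delta = 5
P[k] for k < 1: unchanged (A[1] not included)
P[k] for k >= 1: shift by delta = 5
  P[0] = 10 + 0 = 10
  P[1] = 23 + 5 = 28
  P[2] = 37 + 5 = 42
  P[3] = 38 + 5 = 43
  P[4] = 57 + 5 = 62
  P[5] = 66 + 5 = 71
  P[6] = 70 + 5 = 75

Answer: [10, 28, 42, 43, 62, 71, 75]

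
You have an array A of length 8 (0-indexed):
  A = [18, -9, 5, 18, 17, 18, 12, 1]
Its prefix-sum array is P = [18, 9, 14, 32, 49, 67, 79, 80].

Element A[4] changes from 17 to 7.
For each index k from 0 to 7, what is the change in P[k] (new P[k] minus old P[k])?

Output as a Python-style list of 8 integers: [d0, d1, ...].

Answer: [0, 0, 0, 0, -10, -10, -10, -10]

Derivation:
Element change: A[4] 17 -> 7, delta = -10
For k < 4: P[k] unchanged, delta_P[k] = 0
For k >= 4: P[k] shifts by exactly -10
Delta array: [0, 0, 0, 0, -10, -10, -10, -10]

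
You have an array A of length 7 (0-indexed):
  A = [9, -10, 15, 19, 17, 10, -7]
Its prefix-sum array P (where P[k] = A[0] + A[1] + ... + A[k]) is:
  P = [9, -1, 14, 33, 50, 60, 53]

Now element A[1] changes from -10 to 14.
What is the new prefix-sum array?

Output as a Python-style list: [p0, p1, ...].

Answer: [9, 23, 38, 57, 74, 84, 77]

Derivation:
Change: A[1] -10 -> 14, delta = 24
P[k] for k < 1: unchanged (A[1] not included)
P[k] for k >= 1: shift by delta = 24
  P[0] = 9 + 0 = 9
  P[1] = -1 + 24 = 23
  P[2] = 14 + 24 = 38
  P[3] = 33 + 24 = 57
  P[4] = 50 + 24 = 74
  P[5] = 60 + 24 = 84
  P[6] = 53 + 24 = 77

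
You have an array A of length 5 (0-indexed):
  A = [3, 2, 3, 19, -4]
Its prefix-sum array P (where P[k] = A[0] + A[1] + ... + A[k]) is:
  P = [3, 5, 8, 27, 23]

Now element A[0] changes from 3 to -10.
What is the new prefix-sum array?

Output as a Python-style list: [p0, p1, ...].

Answer: [-10, -8, -5, 14, 10]

Derivation:
Change: A[0] 3 -> -10, delta = -13
P[k] for k < 0: unchanged (A[0] not included)
P[k] for k >= 0: shift by delta = -13
  P[0] = 3 + -13 = -10
  P[1] = 5 + -13 = -8
  P[2] = 8 + -13 = -5
  P[3] = 27 + -13 = 14
  P[4] = 23 + -13 = 10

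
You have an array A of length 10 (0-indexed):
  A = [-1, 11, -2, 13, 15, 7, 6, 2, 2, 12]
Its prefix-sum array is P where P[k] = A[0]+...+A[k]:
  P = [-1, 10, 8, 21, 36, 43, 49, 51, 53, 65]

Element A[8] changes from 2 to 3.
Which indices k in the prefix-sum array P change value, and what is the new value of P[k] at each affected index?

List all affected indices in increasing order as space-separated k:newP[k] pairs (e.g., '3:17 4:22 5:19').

Answer: 8:54 9:66

Derivation:
P[k] = A[0] + ... + A[k]
P[k] includes A[8] iff k >= 8
Affected indices: 8, 9, ..., 9; delta = 1
  P[8]: 53 + 1 = 54
  P[9]: 65 + 1 = 66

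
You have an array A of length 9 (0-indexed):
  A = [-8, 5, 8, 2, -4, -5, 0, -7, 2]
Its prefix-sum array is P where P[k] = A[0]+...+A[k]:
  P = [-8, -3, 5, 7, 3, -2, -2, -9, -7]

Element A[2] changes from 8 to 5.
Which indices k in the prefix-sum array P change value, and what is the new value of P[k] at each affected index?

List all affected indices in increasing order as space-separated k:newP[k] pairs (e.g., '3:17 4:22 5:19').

Answer: 2:2 3:4 4:0 5:-5 6:-5 7:-12 8:-10

Derivation:
P[k] = A[0] + ... + A[k]
P[k] includes A[2] iff k >= 2
Affected indices: 2, 3, ..., 8; delta = -3
  P[2]: 5 + -3 = 2
  P[3]: 7 + -3 = 4
  P[4]: 3 + -3 = 0
  P[5]: -2 + -3 = -5
  P[6]: -2 + -3 = -5
  P[7]: -9 + -3 = -12
  P[8]: -7 + -3 = -10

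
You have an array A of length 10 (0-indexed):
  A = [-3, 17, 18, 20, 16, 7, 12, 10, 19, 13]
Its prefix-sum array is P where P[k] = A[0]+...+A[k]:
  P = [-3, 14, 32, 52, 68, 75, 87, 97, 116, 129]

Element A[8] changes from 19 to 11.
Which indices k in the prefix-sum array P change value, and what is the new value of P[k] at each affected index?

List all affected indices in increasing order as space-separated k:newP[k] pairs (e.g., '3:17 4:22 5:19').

P[k] = A[0] + ... + A[k]
P[k] includes A[8] iff k >= 8
Affected indices: 8, 9, ..., 9; delta = -8
  P[8]: 116 + -8 = 108
  P[9]: 129 + -8 = 121

Answer: 8:108 9:121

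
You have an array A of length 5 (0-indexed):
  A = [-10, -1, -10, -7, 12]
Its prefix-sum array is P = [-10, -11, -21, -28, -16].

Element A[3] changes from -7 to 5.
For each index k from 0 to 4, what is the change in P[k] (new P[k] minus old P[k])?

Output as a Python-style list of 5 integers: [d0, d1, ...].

Element change: A[3] -7 -> 5, delta = 12
For k < 3: P[k] unchanged, delta_P[k] = 0
For k >= 3: P[k] shifts by exactly 12
Delta array: [0, 0, 0, 12, 12]

Answer: [0, 0, 0, 12, 12]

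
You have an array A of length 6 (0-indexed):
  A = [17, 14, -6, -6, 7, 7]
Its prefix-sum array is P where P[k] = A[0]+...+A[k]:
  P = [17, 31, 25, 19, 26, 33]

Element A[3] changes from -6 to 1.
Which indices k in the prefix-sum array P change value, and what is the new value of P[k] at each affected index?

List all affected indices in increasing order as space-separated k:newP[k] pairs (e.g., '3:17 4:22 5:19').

Answer: 3:26 4:33 5:40

Derivation:
P[k] = A[0] + ... + A[k]
P[k] includes A[3] iff k >= 3
Affected indices: 3, 4, ..., 5; delta = 7
  P[3]: 19 + 7 = 26
  P[4]: 26 + 7 = 33
  P[5]: 33 + 7 = 40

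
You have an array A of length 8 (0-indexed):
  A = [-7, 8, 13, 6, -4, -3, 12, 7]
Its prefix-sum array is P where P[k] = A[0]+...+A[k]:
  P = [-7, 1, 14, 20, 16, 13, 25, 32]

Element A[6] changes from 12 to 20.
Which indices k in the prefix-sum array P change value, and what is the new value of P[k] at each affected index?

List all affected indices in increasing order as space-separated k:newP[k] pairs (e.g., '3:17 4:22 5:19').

P[k] = A[0] + ... + A[k]
P[k] includes A[6] iff k >= 6
Affected indices: 6, 7, ..., 7; delta = 8
  P[6]: 25 + 8 = 33
  P[7]: 32 + 8 = 40

Answer: 6:33 7:40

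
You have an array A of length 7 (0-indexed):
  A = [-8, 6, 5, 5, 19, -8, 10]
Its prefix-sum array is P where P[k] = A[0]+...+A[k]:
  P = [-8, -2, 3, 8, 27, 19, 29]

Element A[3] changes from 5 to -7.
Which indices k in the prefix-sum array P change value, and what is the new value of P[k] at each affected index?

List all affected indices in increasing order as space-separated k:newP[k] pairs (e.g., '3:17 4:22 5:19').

P[k] = A[0] + ... + A[k]
P[k] includes A[3] iff k >= 3
Affected indices: 3, 4, ..., 6; delta = -12
  P[3]: 8 + -12 = -4
  P[4]: 27 + -12 = 15
  P[5]: 19 + -12 = 7
  P[6]: 29 + -12 = 17

Answer: 3:-4 4:15 5:7 6:17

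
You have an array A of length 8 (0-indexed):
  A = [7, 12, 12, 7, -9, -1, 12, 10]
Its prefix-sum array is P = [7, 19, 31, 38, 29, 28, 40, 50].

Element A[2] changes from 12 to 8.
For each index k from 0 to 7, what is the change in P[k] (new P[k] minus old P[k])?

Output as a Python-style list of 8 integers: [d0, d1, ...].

Answer: [0, 0, -4, -4, -4, -4, -4, -4]

Derivation:
Element change: A[2] 12 -> 8, delta = -4
For k < 2: P[k] unchanged, delta_P[k] = 0
For k >= 2: P[k] shifts by exactly -4
Delta array: [0, 0, -4, -4, -4, -4, -4, -4]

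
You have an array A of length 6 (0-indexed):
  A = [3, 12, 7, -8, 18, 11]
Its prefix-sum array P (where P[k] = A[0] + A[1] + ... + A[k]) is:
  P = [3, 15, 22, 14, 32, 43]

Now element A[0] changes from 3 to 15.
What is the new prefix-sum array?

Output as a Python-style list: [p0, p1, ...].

Answer: [15, 27, 34, 26, 44, 55]

Derivation:
Change: A[0] 3 -> 15, delta = 12
P[k] for k < 0: unchanged (A[0] not included)
P[k] for k >= 0: shift by delta = 12
  P[0] = 3 + 12 = 15
  P[1] = 15 + 12 = 27
  P[2] = 22 + 12 = 34
  P[3] = 14 + 12 = 26
  P[4] = 32 + 12 = 44
  P[5] = 43 + 12 = 55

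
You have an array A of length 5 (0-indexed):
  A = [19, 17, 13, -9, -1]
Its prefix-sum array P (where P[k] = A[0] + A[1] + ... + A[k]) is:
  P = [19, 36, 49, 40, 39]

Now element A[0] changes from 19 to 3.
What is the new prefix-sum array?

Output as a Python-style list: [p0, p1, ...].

Answer: [3, 20, 33, 24, 23]

Derivation:
Change: A[0] 19 -> 3, delta = -16
P[k] for k < 0: unchanged (A[0] not included)
P[k] for k >= 0: shift by delta = -16
  P[0] = 19 + -16 = 3
  P[1] = 36 + -16 = 20
  P[2] = 49 + -16 = 33
  P[3] = 40 + -16 = 24
  P[4] = 39 + -16 = 23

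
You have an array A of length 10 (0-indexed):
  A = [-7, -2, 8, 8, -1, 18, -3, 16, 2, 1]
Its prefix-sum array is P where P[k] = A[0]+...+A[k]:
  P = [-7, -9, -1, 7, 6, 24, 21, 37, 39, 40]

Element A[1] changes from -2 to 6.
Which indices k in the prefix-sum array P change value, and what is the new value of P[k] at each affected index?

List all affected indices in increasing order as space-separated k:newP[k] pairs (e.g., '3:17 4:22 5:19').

Answer: 1:-1 2:7 3:15 4:14 5:32 6:29 7:45 8:47 9:48

Derivation:
P[k] = A[0] + ... + A[k]
P[k] includes A[1] iff k >= 1
Affected indices: 1, 2, ..., 9; delta = 8
  P[1]: -9 + 8 = -1
  P[2]: -1 + 8 = 7
  P[3]: 7 + 8 = 15
  P[4]: 6 + 8 = 14
  P[5]: 24 + 8 = 32
  P[6]: 21 + 8 = 29
  P[7]: 37 + 8 = 45
  P[8]: 39 + 8 = 47
  P[9]: 40 + 8 = 48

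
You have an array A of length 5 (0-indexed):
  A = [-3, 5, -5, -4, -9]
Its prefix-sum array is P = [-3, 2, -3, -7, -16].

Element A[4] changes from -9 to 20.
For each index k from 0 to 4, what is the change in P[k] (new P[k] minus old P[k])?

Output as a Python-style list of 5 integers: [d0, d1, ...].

Element change: A[4] -9 -> 20, delta = 29
For k < 4: P[k] unchanged, delta_P[k] = 0
For k >= 4: P[k] shifts by exactly 29
Delta array: [0, 0, 0, 0, 29]

Answer: [0, 0, 0, 0, 29]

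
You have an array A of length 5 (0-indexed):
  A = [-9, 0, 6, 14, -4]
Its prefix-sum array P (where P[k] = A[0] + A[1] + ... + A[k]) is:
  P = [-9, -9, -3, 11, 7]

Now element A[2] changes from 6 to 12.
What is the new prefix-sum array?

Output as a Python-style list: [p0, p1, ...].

Answer: [-9, -9, 3, 17, 13]

Derivation:
Change: A[2] 6 -> 12, delta = 6
P[k] for k < 2: unchanged (A[2] not included)
P[k] for k >= 2: shift by delta = 6
  P[0] = -9 + 0 = -9
  P[1] = -9 + 0 = -9
  P[2] = -3 + 6 = 3
  P[3] = 11 + 6 = 17
  P[4] = 7 + 6 = 13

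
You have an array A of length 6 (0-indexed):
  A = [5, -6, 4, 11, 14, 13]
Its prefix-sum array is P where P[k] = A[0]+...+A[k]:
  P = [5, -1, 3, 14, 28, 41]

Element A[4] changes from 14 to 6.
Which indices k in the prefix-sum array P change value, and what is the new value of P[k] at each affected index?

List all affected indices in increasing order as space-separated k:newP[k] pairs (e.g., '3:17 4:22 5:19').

P[k] = A[0] + ... + A[k]
P[k] includes A[4] iff k >= 4
Affected indices: 4, 5, ..., 5; delta = -8
  P[4]: 28 + -8 = 20
  P[5]: 41 + -8 = 33

Answer: 4:20 5:33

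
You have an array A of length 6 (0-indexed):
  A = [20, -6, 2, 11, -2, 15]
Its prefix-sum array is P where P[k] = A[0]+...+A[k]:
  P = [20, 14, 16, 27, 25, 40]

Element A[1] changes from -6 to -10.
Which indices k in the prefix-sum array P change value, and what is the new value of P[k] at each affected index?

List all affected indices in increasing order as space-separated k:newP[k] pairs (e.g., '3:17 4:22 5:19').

Answer: 1:10 2:12 3:23 4:21 5:36

Derivation:
P[k] = A[0] + ... + A[k]
P[k] includes A[1] iff k >= 1
Affected indices: 1, 2, ..., 5; delta = -4
  P[1]: 14 + -4 = 10
  P[2]: 16 + -4 = 12
  P[3]: 27 + -4 = 23
  P[4]: 25 + -4 = 21
  P[5]: 40 + -4 = 36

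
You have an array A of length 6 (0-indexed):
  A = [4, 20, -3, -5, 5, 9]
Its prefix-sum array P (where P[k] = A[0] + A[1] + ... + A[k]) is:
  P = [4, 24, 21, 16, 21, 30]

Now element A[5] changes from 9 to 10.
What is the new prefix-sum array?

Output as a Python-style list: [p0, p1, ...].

Change: A[5] 9 -> 10, delta = 1
P[k] for k < 5: unchanged (A[5] not included)
P[k] for k >= 5: shift by delta = 1
  P[0] = 4 + 0 = 4
  P[1] = 24 + 0 = 24
  P[2] = 21 + 0 = 21
  P[3] = 16 + 0 = 16
  P[4] = 21 + 0 = 21
  P[5] = 30 + 1 = 31

Answer: [4, 24, 21, 16, 21, 31]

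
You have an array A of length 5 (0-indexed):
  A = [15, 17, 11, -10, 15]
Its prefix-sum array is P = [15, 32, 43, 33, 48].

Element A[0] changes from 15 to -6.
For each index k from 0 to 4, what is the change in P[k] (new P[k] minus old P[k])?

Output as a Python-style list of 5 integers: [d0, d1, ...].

Element change: A[0] 15 -> -6, delta = -21
For k < 0: P[k] unchanged, delta_P[k] = 0
For k >= 0: P[k] shifts by exactly -21
Delta array: [-21, -21, -21, -21, -21]

Answer: [-21, -21, -21, -21, -21]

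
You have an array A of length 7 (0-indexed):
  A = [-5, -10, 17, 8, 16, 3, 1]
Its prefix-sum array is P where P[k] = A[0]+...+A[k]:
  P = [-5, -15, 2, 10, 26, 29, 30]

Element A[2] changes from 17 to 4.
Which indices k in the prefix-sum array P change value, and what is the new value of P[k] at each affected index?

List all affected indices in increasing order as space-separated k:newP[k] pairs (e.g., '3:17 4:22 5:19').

P[k] = A[0] + ... + A[k]
P[k] includes A[2] iff k >= 2
Affected indices: 2, 3, ..., 6; delta = -13
  P[2]: 2 + -13 = -11
  P[3]: 10 + -13 = -3
  P[4]: 26 + -13 = 13
  P[5]: 29 + -13 = 16
  P[6]: 30 + -13 = 17

Answer: 2:-11 3:-3 4:13 5:16 6:17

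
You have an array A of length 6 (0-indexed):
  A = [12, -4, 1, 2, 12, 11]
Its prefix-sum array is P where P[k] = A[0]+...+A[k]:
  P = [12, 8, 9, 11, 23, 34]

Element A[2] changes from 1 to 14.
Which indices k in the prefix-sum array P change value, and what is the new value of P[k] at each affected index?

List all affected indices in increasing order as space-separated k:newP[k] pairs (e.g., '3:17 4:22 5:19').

Answer: 2:22 3:24 4:36 5:47

Derivation:
P[k] = A[0] + ... + A[k]
P[k] includes A[2] iff k >= 2
Affected indices: 2, 3, ..., 5; delta = 13
  P[2]: 9 + 13 = 22
  P[3]: 11 + 13 = 24
  P[4]: 23 + 13 = 36
  P[5]: 34 + 13 = 47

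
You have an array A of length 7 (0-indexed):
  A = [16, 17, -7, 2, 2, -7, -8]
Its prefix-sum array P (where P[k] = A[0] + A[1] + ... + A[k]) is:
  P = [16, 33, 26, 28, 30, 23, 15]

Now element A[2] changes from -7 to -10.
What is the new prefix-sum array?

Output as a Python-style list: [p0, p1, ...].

Answer: [16, 33, 23, 25, 27, 20, 12]

Derivation:
Change: A[2] -7 -> -10, delta = -3
P[k] for k < 2: unchanged (A[2] not included)
P[k] for k >= 2: shift by delta = -3
  P[0] = 16 + 0 = 16
  P[1] = 33 + 0 = 33
  P[2] = 26 + -3 = 23
  P[3] = 28 + -3 = 25
  P[4] = 30 + -3 = 27
  P[5] = 23 + -3 = 20
  P[6] = 15 + -3 = 12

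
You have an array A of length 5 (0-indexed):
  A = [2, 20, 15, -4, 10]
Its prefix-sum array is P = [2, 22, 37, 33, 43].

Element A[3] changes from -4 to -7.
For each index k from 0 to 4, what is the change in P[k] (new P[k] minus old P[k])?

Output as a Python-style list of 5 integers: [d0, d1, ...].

Answer: [0, 0, 0, -3, -3]

Derivation:
Element change: A[3] -4 -> -7, delta = -3
For k < 3: P[k] unchanged, delta_P[k] = 0
For k >= 3: P[k] shifts by exactly -3
Delta array: [0, 0, 0, -3, -3]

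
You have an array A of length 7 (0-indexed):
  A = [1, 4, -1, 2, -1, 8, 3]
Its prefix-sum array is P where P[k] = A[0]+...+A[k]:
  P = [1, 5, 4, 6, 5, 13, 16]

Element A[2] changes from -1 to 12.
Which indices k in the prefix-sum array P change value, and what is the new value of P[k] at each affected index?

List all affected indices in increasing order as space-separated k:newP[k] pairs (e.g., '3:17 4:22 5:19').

P[k] = A[0] + ... + A[k]
P[k] includes A[2] iff k >= 2
Affected indices: 2, 3, ..., 6; delta = 13
  P[2]: 4 + 13 = 17
  P[3]: 6 + 13 = 19
  P[4]: 5 + 13 = 18
  P[5]: 13 + 13 = 26
  P[6]: 16 + 13 = 29

Answer: 2:17 3:19 4:18 5:26 6:29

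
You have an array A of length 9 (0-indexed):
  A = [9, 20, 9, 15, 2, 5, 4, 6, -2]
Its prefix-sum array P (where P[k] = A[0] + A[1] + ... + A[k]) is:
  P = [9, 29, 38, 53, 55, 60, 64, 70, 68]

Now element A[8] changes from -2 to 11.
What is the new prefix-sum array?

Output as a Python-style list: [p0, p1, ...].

Change: A[8] -2 -> 11, delta = 13
P[k] for k < 8: unchanged (A[8] not included)
P[k] for k >= 8: shift by delta = 13
  P[0] = 9 + 0 = 9
  P[1] = 29 + 0 = 29
  P[2] = 38 + 0 = 38
  P[3] = 53 + 0 = 53
  P[4] = 55 + 0 = 55
  P[5] = 60 + 0 = 60
  P[6] = 64 + 0 = 64
  P[7] = 70 + 0 = 70
  P[8] = 68 + 13 = 81

Answer: [9, 29, 38, 53, 55, 60, 64, 70, 81]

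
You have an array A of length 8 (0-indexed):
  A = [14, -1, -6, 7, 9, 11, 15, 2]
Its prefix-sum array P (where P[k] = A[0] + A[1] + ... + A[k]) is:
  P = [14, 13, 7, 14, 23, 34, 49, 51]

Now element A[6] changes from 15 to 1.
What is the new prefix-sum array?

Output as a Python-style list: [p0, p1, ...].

Answer: [14, 13, 7, 14, 23, 34, 35, 37]

Derivation:
Change: A[6] 15 -> 1, delta = -14
P[k] for k < 6: unchanged (A[6] not included)
P[k] for k >= 6: shift by delta = -14
  P[0] = 14 + 0 = 14
  P[1] = 13 + 0 = 13
  P[2] = 7 + 0 = 7
  P[3] = 14 + 0 = 14
  P[4] = 23 + 0 = 23
  P[5] = 34 + 0 = 34
  P[6] = 49 + -14 = 35
  P[7] = 51 + -14 = 37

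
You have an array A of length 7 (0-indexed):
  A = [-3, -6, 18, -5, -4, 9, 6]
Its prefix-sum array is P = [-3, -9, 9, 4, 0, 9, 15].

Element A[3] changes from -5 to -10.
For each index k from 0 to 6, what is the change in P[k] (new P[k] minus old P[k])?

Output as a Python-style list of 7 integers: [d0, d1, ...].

Element change: A[3] -5 -> -10, delta = -5
For k < 3: P[k] unchanged, delta_P[k] = 0
For k >= 3: P[k] shifts by exactly -5
Delta array: [0, 0, 0, -5, -5, -5, -5]

Answer: [0, 0, 0, -5, -5, -5, -5]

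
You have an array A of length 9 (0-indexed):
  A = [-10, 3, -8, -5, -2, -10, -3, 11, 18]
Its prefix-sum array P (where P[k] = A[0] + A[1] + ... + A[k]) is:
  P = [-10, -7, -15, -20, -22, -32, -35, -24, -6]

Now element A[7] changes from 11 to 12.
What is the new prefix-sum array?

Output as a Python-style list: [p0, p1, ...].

Answer: [-10, -7, -15, -20, -22, -32, -35, -23, -5]

Derivation:
Change: A[7] 11 -> 12, delta = 1
P[k] for k < 7: unchanged (A[7] not included)
P[k] for k >= 7: shift by delta = 1
  P[0] = -10 + 0 = -10
  P[1] = -7 + 0 = -7
  P[2] = -15 + 0 = -15
  P[3] = -20 + 0 = -20
  P[4] = -22 + 0 = -22
  P[5] = -32 + 0 = -32
  P[6] = -35 + 0 = -35
  P[7] = -24 + 1 = -23
  P[8] = -6 + 1 = -5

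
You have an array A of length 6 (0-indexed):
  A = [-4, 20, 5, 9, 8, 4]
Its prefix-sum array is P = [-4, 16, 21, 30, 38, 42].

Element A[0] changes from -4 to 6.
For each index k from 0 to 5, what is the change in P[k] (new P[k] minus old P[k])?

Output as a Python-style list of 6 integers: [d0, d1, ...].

Element change: A[0] -4 -> 6, delta = 10
For k < 0: P[k] unchanged, delta_P[k] = 0
For k >= 0: P[k] shifts by exactly 10
Delta array: [10, 10, 10, 10, 10, 10]

Answer: [10, 10, 10, 10, 10, 10]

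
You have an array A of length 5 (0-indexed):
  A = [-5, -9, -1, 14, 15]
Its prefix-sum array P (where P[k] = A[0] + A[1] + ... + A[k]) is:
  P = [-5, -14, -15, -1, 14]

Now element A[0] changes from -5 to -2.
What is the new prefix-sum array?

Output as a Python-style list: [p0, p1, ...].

Answer: [-2, -11, -12, 2, 17]

Derivation:
Change: A[0] -5 -> -2, delta = 3
P[k] for k < 0: unchanged (A[0] not included)
P[k] for k >= 0: shift by delta = 3
  P[0] = -5 + 3 = -2
  P[1] = -14 + 3 = -11
  P[2] = -15 + 3 = -12
  P[3] = -1 + 3 = 2
  P[4] = 14 + 3 = 17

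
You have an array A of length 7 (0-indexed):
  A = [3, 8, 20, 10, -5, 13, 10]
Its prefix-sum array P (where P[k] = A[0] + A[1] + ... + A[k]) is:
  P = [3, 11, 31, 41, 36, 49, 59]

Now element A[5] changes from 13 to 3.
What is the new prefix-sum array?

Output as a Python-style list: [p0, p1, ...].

Change: A[5] 13 -> 3, delta = -10
P[k] for k < 5: unchanged (A[5] not included)
P[k] for k >= 5: shift by delta = -10
  P[0] = 3 + 0 = 3
  P[1] = 11 + 0 = 11
  P[2] = 31 + 0 = 31
  P[3] = 41 + 0 = 41
  P[4] = 36 + 0 = 36
  P[5] = 49 + -10 = 39
  P[6] = 59 + -10 = 49

Answer: [3, 11, 31, 41, 36, 39, 49]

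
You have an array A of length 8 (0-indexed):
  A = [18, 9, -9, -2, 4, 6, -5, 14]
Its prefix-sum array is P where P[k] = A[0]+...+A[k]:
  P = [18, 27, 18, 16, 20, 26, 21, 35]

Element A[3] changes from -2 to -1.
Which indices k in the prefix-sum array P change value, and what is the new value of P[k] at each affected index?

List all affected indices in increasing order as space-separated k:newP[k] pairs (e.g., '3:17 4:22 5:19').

Answer: 3:17 4:21 5:27 6:22 7:36

Derivation:
P[k] = A[0] + ... + A[k]
P[k] includes A[3] iff k >= 3
Affected indices: 3, 4, ..., 7; delta = 1
  P[3]: 16 + 1 = 17
  P[4]: 20 + 1 = 21
  P[5]: 26 + 1 = 27
  P[6]: 21 + 1 = 22
  P[7]: 35 + 1 = 36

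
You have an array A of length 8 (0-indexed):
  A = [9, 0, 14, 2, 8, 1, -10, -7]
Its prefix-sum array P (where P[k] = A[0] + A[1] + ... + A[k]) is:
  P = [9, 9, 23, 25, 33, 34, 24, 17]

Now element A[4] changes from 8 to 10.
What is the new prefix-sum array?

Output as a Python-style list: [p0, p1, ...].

Change: A[4] 8 -> 10, delta = 2
P[k] for k < 4: unchanged (A[4] not included)
P[k] for k >= 4: shift by delta = 2
  P[0] = 9 + 0 = 9
  P[1] = 9 + 0 = 9
  P[2] = 23 + 0 = 23
  P[3] = 25 + 0 = 25
  P[4] = 33 + 2 = 35
  P[5] = 34 + 2 = 36
  P[6] = 24 + 2 = 26
  P[7] = 17 + 2 = 19

Answer: [9, 9, 23, 25, 35, 36, 26, 19]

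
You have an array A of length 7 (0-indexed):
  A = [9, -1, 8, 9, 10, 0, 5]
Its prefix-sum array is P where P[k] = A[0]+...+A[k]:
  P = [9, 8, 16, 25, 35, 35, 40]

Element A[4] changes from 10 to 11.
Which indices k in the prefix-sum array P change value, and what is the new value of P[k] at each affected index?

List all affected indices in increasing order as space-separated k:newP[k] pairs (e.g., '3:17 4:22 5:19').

P[k] = A[0] + ... + A[k]
P[k] includes A[4] iff k >= 4
Affected indices: 4, 5, ..., 6; delta = 1
  P[4]: 35 + 1 = 36
  P[5]: 35 + 1 = 36
  P[6]: 40 + 1 = 41

Answer: 4:36 5:36 6:41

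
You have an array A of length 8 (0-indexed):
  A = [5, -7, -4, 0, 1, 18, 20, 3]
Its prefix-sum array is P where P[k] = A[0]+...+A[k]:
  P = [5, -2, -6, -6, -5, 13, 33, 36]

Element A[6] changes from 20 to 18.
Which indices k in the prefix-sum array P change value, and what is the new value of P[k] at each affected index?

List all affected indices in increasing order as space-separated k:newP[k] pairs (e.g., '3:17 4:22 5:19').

Answer: 6:31 7:34

Derivation:
P[k] = A[0] + ... + A[k]
P[k] includes A[6] iff k >= 6
Affected indices: 6, 7, ..., 7; delta = -2
  P[6]: 33 + -2 = 31
  P[7]: 36 + -2 = 34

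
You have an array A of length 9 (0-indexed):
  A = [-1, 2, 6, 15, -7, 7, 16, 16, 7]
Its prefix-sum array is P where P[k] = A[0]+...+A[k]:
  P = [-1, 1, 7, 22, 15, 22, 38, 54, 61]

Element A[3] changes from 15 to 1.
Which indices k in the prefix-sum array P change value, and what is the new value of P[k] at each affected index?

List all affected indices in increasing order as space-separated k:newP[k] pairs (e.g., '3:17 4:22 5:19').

P[k] = A[0] + ... + A[k]
P[k] includes A[3] iff k >= 3
Affected indices: 3, 4, ..., 8; delta = -14
  P[3]: 22 + -14 = 8
  P[4]: 15 + -14 = 1
  P[5]: 22 + -14 = 8
  P[6]: 38 + -14 = 24
  P[7]: 54 + -14 = 40
  P[8]: 61 + -14 = 47

Answer: 3:8 4:1 5:8 6:24 7:40 8:47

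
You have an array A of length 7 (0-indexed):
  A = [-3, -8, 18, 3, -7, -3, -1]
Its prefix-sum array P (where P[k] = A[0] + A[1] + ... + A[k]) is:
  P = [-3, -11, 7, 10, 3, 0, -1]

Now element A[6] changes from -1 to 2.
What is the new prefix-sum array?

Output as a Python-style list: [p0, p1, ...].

Answer: [-3, -11, 7, 10, 3, 0, 2]

Derivation:
Change: A[6] -1 -> 2, delta = 3
P[k] for k < 6: unchanged (A[6] not included)
P[k] for k >= 6: shift by delta = 3
  P[0] = -3 + 0 = -3
  P[1] = -11 + 0 = -11
  P[2] = 7 + 0 = 7
  P[3] = 10 + 0 = 10
  P[4] = 3 + 0 = 3
  P[5] = 0 + 0 = 0
  P[6] = -1 + 3 = 2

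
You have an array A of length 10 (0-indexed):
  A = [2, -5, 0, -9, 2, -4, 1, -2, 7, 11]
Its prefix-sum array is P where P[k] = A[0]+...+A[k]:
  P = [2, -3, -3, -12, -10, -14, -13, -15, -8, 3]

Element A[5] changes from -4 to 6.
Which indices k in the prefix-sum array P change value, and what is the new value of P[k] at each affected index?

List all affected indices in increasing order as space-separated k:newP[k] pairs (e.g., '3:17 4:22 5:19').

Answer: 5:-4 6:-3 7:-5 8:2 9:13

Derivation:
P[k] = A[0] + ... + A[k]
P[k] includes A[5] iff k >= 5
Affected indices: 5, 6, ..., 9; delta = 10
  P[5]: -14 + 10 = -4
  P[6]: -13 + 10 = -3
  P[7]: -15 + 10 = -5
  P[8]: -8 + 10 = 2
  P[9]: 3 + 10 = 13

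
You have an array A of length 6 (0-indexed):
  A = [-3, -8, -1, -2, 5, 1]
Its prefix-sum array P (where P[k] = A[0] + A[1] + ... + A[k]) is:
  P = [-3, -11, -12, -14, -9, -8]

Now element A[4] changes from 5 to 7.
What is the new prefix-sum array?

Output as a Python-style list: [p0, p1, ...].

Change: A[4] 5 -> 7, delta = 2
P[k] for k < 4: unchanged (A[4] not included)
P[k] for k >= 4: shift by delta = 2
  P[0] = -3 + 0 = -3
  P[1] = -11 + 0 = -11
  P[2] = -12 + 0 = -12
  P[3] = -14 + 0 = -14
  P[4] = -9 + 2 = -7
  P[5] = -8 + 2 = -6

Answer: [-3, -11, -12, -14, -7, -6]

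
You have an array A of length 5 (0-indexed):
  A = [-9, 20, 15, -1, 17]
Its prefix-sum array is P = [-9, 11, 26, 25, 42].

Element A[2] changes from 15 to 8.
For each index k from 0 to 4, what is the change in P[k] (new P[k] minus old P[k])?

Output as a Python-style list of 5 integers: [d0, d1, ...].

Answer: [0, 0, -7, -7, -7]

Derivation:
Element change: A[2] 15 -> 8, delta = -7
For k < 2: P[k] unchanged, delta_P[k] = 0
For k >= 2: P[k] shifts by exactly -7
Delta array: [0, 0, -7, -7, -7]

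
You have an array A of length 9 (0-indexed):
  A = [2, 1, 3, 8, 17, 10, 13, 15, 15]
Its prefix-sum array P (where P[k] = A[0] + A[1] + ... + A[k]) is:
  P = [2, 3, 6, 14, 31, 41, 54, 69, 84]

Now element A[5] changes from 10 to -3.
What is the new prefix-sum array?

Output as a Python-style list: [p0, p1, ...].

Change: A[5] 10 -> -3, delta = -13
P[k] for k < 5: unchanged (A[5] not included)
P[k] for k >= 5: shift by delta = -13
  P[0] = 2 + 0 = 2
  P[1] = 3 + 0 = 3
  P[2] = 6 + 0 = 6
  P[3] = 14 + 0 = 14
  P[4] = 31 + 0 = 31
  P[5] = 41 + -13 = 28
  P[6] = 54 + -13 = 41
  P[7] = 69 + -13 = 56
  P[8] = 84 + -13 = 71

Answer: [2, 3, 6, 14, 31, 28, 41, 56, 71]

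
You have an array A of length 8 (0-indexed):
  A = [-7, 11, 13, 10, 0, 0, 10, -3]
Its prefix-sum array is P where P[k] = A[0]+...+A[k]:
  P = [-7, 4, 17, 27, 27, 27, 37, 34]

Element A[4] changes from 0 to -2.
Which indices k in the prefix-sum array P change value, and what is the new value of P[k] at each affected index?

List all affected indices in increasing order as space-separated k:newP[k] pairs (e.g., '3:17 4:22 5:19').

Answer: 4:25 5:25 6:35 7:32

Derivation:
P[k] = A[0] + ... + A[k]
P[k] includes A[4] iff k >= 4
Affected indices: 4, 5, ..., 7; delta = -2
  P[4]: 27 + -2 = 25
  P[5]: 27 + -2 = 25
  P[6]: 37 + -2 = 35
  P[7]: 34 + -2 = 32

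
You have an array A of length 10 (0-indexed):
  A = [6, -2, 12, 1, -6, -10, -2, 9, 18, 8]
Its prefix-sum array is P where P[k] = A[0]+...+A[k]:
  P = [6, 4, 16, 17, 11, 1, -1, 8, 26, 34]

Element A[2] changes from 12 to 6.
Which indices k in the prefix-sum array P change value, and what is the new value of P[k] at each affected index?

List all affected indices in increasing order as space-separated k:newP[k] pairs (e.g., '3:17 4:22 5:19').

Answer: 2:10 3:11 4:5 5:-5 6:-7 7:2 8:20 9:28

Derivation:
P[k] = A[0] + ... + A[k]
P[k] includes A[2] iff k >= 2
Affected indices: 2, 3, ..., 9; delta = -6
  P[2]: 16 + -6 = 10
  P[3]: 17 + -6 = 11
  P[4]: 11 + -6 = 5
  P[5]: 1 + -6 = -5
  P[6]: -1 + -6 = -7
  P[7]: 8 + -6 = 2
  P[8]: 26 + -6 = 20
  P[9]: 34 + -6 = 28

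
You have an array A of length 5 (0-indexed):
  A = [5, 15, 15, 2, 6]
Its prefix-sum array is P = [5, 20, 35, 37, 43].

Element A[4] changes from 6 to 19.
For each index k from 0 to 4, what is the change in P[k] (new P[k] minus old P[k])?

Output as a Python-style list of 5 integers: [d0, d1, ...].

Element change: A[4] 6 -> 19, delta = 13
For k < 4: P[k] unchanged, delta_P[k] = 0
For k >= 4: P[k] shifts by exactly 13
Delta array: [0, 0, 0, 0, 13]

Answer: [0, 0, 0, 0, 13]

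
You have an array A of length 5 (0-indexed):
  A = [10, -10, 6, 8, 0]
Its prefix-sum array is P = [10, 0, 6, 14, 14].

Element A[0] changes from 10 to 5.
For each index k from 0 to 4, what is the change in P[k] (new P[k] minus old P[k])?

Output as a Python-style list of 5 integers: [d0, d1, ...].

Element change: A[0] 10 -> 5, delta = -5
For k < 0: P[k] unchanged, delta_P[k] = 0
For k >= 0: P[k] shifts by exactly -5
Delta array: [-5, -5, -5, -5, -5]

Answer: [-5, -5, -5, -5, -5]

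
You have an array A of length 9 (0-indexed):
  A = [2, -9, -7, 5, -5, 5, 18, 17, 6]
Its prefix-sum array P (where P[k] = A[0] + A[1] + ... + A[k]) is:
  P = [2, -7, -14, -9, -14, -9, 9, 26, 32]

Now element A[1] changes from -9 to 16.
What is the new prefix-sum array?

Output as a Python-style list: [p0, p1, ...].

Answer: [2, 18, 11, 16, 11, 16, 34, 51, 57]

Derivation:
Change: A[1] -9 -> 16, delta = 25
P[k] for k < 1: unchanged (A[1] not included)
P[k] for k >= 1: shift by delta = 25
  P[0] = 2 + 0 = 2
  P[1] = -7 + 25 = 18
  P[2] = -14 + 25 = 11
  P[3] = -9 + 25 = 16
  P[4] = -14 + 25 = 11
  P[5] = -9 + 25 = 16
  P[6] = 9 + 25 = 34
  P[7] = 26 + 25 = 51
  P[8] = 32 + 25 = 57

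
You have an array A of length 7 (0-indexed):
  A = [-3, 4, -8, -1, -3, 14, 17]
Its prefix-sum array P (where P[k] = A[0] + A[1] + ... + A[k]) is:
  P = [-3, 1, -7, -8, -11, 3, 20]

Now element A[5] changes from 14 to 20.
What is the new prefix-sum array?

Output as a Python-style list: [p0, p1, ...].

Change: A[5] 14 -> 20, delta = 6
P[k] for k < 5: unchanged (A[5] not included)
P[k] for k >= 5: shift by delta = 6
  P[0] = -3 + 0 = -3
  P[1] = 1 + 0 = 1
  P[2] = -7 + 0 = -7
  P[3] = -8 + 0 = -8
  P[4] = -11 + 0 = -11
  P[5] = 3 + 6 = 9
  P[6] = 20 + 6 = 26

Answer: [-3, 1, -7, -8, -11, 9, 26]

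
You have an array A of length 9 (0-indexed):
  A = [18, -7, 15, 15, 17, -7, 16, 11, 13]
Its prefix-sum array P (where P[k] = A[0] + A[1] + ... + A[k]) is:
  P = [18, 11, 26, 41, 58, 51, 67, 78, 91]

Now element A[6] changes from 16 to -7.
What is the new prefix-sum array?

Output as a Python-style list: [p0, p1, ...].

Change: A[6] 16 -> -7, delta = -23
P[k] for k < 6: unchanged (A[6] not included)
P[k] for k >= 6: shift by delta = -23
  P[0] = 18 + 0 = 18
  P[1] = 11 + 0 = 11
  P[2] = 26 + 0 = 26
  P[3] = 41 + 0 = 41
  P[4] = 58 + 0 = 58
  P[5] = 51 + 0 = 51
  P[6] = 67 + -23 = 44
  P[7] = 78 + -23 = 55
  P[8] = 91 + -23 = 68

Answer: [18, 11, 26, 41, 58, 51, 44, 55, 68]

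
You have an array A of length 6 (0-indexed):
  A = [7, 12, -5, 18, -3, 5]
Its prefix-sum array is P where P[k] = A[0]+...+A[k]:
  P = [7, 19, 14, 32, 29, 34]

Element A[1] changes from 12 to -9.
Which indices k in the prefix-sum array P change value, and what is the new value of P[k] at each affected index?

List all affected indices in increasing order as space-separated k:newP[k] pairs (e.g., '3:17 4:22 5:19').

P[k] = A[0] + ... + A[k]
P[k] includes A[1] iff k >= 1
Affected indices: 1, 2, ..., 5; delta = -21
  P[1]: 19 + -21 = -2
  P[2]: 14 + -21 = -7
  P[3]: 32 + -21 = 11
  P[4]: 29 + -21 = 8
  P[5]: 34 + -21 = 13

Answer: 1:-2 2:-7 3:11 4:8 5:13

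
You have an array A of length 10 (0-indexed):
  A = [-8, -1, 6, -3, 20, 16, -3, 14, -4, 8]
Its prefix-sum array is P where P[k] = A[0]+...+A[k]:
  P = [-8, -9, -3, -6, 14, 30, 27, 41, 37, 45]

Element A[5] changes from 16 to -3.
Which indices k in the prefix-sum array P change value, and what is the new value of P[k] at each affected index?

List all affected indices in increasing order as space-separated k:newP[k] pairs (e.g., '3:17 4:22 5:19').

Answer: 5:11 6:8 7:22 8:18 9:26

Derivation:
P[k] = A[0] + ... + A[k]
P[k] includes A[5] iff k >= 5
Affected indices: 5, 6, ..., 9; delta = -19
  P[5]: 30 + -19 = 11
  P[6]: 27 + -19 = 8
  P[7]: 41 + -19 = 22
  P[8]: 37 + -19 = 18
  P[9]: 45 + -19 = 26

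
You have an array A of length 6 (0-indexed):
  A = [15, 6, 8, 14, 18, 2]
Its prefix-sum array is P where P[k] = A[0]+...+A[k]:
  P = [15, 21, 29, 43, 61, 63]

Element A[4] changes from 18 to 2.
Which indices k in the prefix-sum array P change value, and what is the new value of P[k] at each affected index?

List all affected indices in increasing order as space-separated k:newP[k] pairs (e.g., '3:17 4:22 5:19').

P[k] = A[0] + ... + A[k]
P[k] includes A[4] iff k >= 4
Affected indices: 4, 5, ..., 5; delta = -16
  P[4]: 61 + -16 = 45
  P[5]: 63 + -16 = 47

Answer: 4:45 5:47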